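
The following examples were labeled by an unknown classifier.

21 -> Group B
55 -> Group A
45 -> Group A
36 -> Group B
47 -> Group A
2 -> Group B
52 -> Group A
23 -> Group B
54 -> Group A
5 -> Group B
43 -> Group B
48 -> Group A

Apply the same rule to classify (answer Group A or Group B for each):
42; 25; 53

Group B, Group B, Group A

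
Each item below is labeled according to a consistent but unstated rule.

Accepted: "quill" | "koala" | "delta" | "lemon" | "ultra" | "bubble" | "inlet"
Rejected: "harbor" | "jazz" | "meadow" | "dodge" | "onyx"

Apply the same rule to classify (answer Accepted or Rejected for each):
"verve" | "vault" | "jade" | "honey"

Rejected, Accepted, Rejected, Rejected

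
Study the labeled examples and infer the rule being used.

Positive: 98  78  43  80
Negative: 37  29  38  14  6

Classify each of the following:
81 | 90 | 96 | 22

Positive, Positive, Positive, Negative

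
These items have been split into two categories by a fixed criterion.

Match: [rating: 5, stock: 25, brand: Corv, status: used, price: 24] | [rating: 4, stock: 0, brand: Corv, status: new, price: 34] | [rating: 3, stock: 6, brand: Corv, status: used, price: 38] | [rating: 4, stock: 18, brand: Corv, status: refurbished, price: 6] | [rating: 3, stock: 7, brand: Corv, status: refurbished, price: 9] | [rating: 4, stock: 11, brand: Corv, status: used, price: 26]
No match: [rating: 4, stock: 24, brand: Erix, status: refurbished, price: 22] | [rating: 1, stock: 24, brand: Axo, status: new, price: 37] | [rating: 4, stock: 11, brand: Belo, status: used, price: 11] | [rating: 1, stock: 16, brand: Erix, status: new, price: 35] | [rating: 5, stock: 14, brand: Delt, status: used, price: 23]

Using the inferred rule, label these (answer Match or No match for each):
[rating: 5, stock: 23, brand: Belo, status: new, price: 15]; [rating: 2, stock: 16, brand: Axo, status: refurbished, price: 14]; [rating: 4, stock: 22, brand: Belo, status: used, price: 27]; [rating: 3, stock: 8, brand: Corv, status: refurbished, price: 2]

The common property of the 'Match' items is: brand is Corv. No 'No match' item has it.
No match: [rating: 5, stock: 23, brand: Belo, status: new, price: 15], since brand is Belo. No match: [rating: 2, stock: 16, brand: Axo, status: refurbished, price: 14], since brand is Axo. No match: [rating: 4, stock: 22, brand: Belo, status: used, price: 27], since brand is Belo. Match: [rating: 3, stock: 8, brand: Corv, status: refurbished, price: 2], since brand is Corv.

No match, No match, No match, Match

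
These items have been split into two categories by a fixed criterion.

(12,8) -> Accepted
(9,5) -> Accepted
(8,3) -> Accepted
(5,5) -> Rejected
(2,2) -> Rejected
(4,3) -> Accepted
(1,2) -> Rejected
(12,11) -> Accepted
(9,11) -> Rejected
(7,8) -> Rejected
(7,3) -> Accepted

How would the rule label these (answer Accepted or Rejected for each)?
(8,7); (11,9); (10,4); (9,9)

The pattern is that an item is 'Accepted' exactly when: first > second.
(8,7): Accepted (8 > 7). (11,9): Accepted (11 > 9). (10,4): Accepted (10 > 4). (9,9): Rejected (9 = 9).

Accepted, Accepted, Accepted, Rejected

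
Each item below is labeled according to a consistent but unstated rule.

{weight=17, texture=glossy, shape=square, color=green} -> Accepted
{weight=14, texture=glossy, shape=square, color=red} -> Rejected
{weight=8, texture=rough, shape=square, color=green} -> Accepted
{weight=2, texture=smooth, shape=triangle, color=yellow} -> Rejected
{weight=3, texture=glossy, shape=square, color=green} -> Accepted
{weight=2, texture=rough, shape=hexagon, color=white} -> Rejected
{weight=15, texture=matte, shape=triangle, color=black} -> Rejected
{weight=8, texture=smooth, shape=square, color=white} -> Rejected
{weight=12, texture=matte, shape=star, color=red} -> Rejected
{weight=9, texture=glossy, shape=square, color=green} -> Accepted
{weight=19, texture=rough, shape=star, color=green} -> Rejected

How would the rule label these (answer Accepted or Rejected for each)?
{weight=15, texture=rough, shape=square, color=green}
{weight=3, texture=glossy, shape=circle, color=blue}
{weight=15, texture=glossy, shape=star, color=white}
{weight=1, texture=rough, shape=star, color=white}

Every 'Accepted' example satisfies: color is green AND shape is square. None of the 'Rejected' examples do.
{weight=15, texture=rough, shape=square, color=green}: color is green, shape is square — checks out, so Accepted. {weight=3, texture=glossy, shape=circle, color=blue}: color is blue, shape is circle — does not pass, so Rejected. {weight=15, texture=glossy, shape=star, color=white}: color is white, shape is star — does not pass, so Rejected. {weight=1, texture=rough, shape=star, color=white}: color is white, shape is star — does not pass, so Rejected.

Accepted, Rejected, Rejected, Rejected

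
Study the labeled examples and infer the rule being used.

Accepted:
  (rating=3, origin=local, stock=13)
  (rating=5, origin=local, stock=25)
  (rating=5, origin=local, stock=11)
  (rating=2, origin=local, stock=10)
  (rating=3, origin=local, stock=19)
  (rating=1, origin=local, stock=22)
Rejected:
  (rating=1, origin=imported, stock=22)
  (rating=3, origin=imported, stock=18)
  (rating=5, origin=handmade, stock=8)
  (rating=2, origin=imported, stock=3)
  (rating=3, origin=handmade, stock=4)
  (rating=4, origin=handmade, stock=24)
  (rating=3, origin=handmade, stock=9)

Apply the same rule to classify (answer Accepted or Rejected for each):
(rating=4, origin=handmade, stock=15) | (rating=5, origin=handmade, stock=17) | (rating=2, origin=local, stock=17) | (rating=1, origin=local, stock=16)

Rejected, Rejected, Accepted, Accepted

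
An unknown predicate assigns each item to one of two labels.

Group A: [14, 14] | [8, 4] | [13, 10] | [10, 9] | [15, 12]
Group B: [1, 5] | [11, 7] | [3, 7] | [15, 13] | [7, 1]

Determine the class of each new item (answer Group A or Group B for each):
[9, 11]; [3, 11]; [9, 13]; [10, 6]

Group B, Group B, Group B, Group A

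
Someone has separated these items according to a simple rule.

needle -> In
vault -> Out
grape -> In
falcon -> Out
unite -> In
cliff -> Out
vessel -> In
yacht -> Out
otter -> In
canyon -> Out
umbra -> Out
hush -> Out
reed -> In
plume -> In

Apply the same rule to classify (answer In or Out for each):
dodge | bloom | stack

In, Out, Out

Checking candidate rules against both groups, what survives is: contains 'e'.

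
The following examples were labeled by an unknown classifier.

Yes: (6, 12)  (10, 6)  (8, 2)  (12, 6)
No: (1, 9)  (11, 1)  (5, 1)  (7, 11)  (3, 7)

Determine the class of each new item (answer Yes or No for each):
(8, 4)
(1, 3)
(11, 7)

A rule that fits every label: first is even — true of each 'Yes' example, false of each 'No' one.
Yes: (8, 4), since first 8. No: (1, 3), since first 1. No: (11, 7), since first 11.

Yes, No, No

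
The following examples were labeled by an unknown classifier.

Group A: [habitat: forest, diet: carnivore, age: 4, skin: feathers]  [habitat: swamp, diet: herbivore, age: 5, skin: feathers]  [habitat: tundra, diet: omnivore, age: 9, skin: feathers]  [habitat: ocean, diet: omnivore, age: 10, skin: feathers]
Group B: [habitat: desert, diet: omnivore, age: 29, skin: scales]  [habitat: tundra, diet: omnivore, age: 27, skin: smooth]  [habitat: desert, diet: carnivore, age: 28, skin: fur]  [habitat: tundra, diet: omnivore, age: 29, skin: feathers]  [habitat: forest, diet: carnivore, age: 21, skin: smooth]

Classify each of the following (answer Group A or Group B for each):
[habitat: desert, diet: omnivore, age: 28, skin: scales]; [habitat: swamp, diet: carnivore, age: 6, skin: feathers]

The distinguishing property — age ≤ 10 — holds for all the 'Group A' cases and none of the 'Group B' cases.
[habitat: desert, diet: omnivore, age: 28, skin: scales]: age = 28, doesn't match → Group B.
[habitat: swamp, diet: carnivore, age: 6, skin: feathers]: age = 6, checks out → Group A.

Group B, Group A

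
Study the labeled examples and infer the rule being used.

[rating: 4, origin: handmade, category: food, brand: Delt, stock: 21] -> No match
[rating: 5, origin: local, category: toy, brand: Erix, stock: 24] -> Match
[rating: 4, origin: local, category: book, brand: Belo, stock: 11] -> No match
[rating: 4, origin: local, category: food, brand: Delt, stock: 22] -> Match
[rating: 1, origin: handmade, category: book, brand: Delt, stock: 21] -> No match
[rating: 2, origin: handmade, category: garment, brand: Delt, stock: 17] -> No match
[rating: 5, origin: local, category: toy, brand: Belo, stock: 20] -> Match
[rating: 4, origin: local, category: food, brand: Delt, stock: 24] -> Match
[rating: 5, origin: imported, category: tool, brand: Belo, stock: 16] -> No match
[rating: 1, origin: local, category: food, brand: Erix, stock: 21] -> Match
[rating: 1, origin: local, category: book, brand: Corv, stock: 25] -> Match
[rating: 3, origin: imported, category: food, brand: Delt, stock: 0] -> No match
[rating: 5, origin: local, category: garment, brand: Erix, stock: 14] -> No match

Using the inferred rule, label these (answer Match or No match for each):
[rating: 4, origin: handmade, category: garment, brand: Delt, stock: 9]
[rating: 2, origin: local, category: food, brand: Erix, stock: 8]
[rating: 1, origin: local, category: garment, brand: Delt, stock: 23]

The rule appears to be: origin is local AND stock ≥ 16.
[rating: 4, origin: handmade, category: garment, brand: Delt, stock: 9]: origin is handmade, stock = 9, doesn't match → No match. [rating: 2, origin: local, category: food, brand: Erix, stock: 8]: origin is local, stock = 8, doesn't match → No match. [rating: 1, origin: local, category: garment, brand: Delt, stock: 23]: origin is local, stock = 23, meets the rule → Match.

No match, No match, Match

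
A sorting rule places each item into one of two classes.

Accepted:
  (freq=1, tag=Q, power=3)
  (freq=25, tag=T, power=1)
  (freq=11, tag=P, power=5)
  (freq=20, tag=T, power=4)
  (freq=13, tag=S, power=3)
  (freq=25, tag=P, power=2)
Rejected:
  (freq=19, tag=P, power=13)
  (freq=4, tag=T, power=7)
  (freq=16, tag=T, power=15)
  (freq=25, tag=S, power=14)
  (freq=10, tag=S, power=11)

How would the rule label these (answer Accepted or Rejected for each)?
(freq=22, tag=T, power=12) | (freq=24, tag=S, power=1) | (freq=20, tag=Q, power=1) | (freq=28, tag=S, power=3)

Rejected, Accepted, Accepted, Accepted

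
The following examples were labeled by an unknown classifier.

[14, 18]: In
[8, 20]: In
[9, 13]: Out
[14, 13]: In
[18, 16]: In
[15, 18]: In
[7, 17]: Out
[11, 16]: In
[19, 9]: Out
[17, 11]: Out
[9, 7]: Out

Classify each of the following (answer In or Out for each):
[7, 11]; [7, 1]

Out, Out

Looking at the examples, the only property every 'In' case has and every 'Out' case lacks is: product is even.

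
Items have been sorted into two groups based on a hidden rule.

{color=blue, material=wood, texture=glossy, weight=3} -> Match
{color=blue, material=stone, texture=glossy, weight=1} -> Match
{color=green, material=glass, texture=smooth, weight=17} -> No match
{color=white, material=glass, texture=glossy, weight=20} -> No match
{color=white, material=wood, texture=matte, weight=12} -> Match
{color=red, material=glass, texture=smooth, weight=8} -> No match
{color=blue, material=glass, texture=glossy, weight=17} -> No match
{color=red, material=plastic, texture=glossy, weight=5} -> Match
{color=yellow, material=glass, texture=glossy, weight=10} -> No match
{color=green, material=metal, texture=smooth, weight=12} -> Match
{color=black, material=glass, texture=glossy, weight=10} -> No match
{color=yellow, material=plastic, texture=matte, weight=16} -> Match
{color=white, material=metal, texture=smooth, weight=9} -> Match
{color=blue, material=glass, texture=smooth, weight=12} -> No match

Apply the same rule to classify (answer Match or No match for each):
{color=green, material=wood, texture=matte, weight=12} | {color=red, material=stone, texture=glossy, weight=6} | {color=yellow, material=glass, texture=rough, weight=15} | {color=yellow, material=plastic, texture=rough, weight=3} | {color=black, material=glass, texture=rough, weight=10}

The simplest hypothesis consistent with all the labels is: material is not glass.

Match, Match, No match, Match, No match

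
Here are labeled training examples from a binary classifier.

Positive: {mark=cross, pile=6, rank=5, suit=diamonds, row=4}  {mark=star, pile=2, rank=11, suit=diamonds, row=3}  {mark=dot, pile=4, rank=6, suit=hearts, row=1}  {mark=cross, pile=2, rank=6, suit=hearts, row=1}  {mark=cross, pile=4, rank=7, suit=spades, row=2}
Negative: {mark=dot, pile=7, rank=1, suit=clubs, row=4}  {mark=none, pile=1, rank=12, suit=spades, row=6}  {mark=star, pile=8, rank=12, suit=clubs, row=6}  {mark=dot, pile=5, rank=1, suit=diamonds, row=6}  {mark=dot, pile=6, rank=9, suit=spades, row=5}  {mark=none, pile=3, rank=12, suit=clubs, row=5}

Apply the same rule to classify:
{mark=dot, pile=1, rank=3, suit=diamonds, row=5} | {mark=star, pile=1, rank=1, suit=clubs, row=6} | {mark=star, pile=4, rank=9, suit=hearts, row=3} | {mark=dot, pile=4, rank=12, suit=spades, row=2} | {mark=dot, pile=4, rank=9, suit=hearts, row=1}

The pattern is that an item is 'Positive' exactly when: pile ≤ 6 AND row ≤ 4.

Negative, Negative, Positive, Positive, Positive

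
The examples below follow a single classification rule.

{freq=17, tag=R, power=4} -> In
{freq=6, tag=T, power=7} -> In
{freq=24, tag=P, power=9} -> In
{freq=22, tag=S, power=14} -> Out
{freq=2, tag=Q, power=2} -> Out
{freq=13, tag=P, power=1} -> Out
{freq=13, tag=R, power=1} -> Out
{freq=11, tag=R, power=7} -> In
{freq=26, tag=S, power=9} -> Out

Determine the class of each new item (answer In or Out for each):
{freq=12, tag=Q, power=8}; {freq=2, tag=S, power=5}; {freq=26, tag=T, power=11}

Rule: tag is not S AND power ≥ 4. This holds for each 'In' example and fails for each 'Out' one.
{freq=12, tag=Q, power=8}: tag is Q, power = 8, matches → In.
{freq=2, tag=S, power=5}: tag is S, power = 5, fails the rule → Out.
{freq=26, tag=T, power=11}: tag is T, power = 11, matches → In.

In, Out, In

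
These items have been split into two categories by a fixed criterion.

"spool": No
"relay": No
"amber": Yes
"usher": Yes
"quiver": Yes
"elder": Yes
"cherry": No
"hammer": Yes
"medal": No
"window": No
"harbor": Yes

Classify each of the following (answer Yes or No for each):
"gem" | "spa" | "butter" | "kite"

No, No, Yes, No

Looking at the examples, the only property every 'Yes' case has and every 'No' case lacks is: ends with 'r'.
No: "gem", since ends with 'm'. No: "spa", since ends with 'a'. Yes: "butter", since ends with 'r'. No: "kite", since ends with 'e'.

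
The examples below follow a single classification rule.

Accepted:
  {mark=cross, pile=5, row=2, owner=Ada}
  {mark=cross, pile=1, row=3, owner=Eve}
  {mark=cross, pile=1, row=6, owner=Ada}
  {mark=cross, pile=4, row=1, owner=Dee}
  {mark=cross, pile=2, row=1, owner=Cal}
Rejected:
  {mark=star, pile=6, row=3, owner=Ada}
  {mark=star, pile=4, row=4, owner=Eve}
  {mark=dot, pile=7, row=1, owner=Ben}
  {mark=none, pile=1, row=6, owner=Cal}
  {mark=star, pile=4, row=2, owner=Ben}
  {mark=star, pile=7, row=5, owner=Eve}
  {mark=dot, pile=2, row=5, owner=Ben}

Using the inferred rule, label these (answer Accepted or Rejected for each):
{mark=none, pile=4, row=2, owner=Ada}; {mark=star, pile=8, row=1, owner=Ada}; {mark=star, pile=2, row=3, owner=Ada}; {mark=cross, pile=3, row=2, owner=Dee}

Rejected, Rejected, Rejected, Accepted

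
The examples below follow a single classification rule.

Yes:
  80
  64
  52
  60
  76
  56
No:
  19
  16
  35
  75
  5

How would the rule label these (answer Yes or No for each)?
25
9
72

The common property of the 'Yes' items is: even AND at least 19. No 'No' item has it.
No: 25, since 25 is odd, 25 ≥ 19.
No: 9, since 9 is odd, 9 < 19.
Yes: 72, since 72 is even, 72 ≥ 19.

No, No, Yes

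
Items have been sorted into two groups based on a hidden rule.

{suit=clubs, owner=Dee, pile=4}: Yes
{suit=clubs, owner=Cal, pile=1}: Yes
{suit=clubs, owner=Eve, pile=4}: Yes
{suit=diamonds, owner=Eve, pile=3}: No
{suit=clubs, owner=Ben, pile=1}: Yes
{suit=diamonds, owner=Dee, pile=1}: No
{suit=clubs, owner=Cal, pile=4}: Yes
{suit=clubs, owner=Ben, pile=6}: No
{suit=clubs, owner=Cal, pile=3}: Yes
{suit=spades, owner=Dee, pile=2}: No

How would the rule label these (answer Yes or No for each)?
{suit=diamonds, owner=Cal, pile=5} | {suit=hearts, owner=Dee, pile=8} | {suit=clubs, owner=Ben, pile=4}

The pattern is that an item is 'Yes' exactly when: suit is clubs AND pile ≤ 4.

No, No, Yes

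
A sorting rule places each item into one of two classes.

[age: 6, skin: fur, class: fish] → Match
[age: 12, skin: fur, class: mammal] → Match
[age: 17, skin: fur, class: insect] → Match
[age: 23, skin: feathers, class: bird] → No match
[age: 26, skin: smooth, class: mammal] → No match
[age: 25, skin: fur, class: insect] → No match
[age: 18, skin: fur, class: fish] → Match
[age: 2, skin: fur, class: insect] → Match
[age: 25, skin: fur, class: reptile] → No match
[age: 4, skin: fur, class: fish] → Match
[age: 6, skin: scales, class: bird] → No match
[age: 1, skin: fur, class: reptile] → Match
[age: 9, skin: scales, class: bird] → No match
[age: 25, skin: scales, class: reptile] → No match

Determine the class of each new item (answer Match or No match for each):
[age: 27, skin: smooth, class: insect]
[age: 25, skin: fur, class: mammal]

Rule: skin is fur AND age ≤ 18. This holds for each 'Match' example and fails for each 'No match' one.
[age: 27, skin: smooth, class: insect]: No match (skin is smooth, age = 27).
[age: 25, skin: fur, class: mammal]: No match (skin is fur, age = 25).

No match, No match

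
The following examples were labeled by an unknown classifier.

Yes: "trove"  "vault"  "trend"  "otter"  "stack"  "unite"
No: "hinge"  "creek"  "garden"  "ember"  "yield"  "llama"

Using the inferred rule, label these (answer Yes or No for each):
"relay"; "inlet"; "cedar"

A rule that fits every label: contains 't' — true of each 'Yes' example, false of each 'No' one.

No, Yes, No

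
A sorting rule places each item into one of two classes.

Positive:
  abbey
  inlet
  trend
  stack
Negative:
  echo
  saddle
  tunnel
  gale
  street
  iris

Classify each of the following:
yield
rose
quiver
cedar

Positive, Negative, Negative, Positive

The classifier is using: odd length.
yield: length 5 — meets the rule, so Positive.
rose: length 4 — does not fit, so Negative.
quiver: length 6 — does not fit, so Negative.
cedar: length 5 — meets the rule, so Positive.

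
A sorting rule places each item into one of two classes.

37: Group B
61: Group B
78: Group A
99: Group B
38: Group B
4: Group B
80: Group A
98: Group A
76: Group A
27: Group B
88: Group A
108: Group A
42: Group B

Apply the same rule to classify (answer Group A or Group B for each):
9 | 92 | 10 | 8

Group B, Group A, Group B, Group B

The rule appears to be: even AND at least 61.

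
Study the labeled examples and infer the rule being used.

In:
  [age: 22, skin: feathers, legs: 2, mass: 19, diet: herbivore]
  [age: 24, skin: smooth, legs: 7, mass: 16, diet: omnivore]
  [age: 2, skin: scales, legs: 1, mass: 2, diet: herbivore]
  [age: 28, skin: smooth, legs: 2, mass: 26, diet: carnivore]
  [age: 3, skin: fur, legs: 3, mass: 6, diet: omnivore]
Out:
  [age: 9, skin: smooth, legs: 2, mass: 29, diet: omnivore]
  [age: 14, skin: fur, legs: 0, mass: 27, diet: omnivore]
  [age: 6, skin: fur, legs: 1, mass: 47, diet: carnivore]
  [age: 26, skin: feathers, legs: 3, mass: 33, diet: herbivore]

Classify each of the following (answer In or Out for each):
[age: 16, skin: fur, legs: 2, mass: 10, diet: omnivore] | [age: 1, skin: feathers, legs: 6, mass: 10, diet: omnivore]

In, In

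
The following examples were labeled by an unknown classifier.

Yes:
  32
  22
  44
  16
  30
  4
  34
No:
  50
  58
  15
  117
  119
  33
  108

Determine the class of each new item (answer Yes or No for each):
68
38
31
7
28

No, Yes, No, No, Yes

One predicate separates the groups cleanly: even AND at most 44.
68 — 68 is even, 68 > 44, hence No.
38 — 38 is even, 38 ≤ 44, hence Yes.
31 — 31 is odd, 31 ≤ 44, hence No.
7 — 7 is odd, 7 ≤ 44, hence No.
28 — 28 is even, 28 ≤ 44, hence Yes.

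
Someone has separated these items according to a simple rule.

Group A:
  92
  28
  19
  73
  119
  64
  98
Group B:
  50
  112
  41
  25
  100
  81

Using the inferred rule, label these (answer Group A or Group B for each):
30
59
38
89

One predicate separates the groups cleanly: digit sum ≥ 10.

Group B, Group A, Group A, Group A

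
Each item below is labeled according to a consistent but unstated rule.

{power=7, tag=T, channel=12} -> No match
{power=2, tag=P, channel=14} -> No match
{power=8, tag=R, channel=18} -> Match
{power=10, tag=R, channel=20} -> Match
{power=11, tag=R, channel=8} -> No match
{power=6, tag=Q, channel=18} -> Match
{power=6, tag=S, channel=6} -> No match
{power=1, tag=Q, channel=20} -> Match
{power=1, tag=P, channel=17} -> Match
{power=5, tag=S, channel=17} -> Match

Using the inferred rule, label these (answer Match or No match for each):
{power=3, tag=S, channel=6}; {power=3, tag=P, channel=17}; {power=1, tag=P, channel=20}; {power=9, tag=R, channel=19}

'Match' ⟺ channel ≥ 17.
{power=3, tag=S, channel=6}: channel = 6 — doesn't qualify, so No match. {power=3, tag=P, channel=17}: channel = 17 — matches, so Match. {power=1, tag=P, channel=20}: channel = 20 — matches, so Match. {power=9, tag=R, channel=19}: channel = 19 — matches, so Match.

No match, Match, Match, Match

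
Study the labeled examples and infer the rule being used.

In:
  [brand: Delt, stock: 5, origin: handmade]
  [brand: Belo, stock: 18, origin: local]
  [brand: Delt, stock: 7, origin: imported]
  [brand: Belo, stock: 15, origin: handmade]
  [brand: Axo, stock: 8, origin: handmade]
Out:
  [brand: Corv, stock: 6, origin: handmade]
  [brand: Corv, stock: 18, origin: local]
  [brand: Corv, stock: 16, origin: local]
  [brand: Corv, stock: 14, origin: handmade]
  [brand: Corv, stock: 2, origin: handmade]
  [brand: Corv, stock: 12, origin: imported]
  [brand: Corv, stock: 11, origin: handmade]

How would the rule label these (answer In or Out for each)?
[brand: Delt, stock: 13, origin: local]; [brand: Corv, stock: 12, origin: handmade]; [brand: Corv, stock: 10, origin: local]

In, Out, Out

One predicate separates the groups cleanly: brand is not Corv.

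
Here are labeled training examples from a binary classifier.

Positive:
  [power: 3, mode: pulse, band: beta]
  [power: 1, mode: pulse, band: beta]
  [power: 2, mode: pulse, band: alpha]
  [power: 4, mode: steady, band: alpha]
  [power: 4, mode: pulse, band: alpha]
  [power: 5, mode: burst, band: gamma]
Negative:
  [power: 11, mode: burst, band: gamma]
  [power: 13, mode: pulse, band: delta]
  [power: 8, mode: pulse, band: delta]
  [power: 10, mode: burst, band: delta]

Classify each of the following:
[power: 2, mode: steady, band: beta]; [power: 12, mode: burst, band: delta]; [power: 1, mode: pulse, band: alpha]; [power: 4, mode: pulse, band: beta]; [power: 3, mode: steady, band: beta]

'Positive' ⟺ power ≤ 5.
[power: 2, mode: steady, band: beta] → power = 2 → Positive.
[power: 12, mode: burst, band: delta] → power = 12 → Negative.
[power: 1, mode: pulse, band: alpha] → power = 1 → Positive.
[power: 4, mode: pulse, band: beta] → power = 4 → Positive.
[power: 3, mode: steady, band: beta] → power = 3 → Positive.

Positive, Negative, Positive, Positive, Positive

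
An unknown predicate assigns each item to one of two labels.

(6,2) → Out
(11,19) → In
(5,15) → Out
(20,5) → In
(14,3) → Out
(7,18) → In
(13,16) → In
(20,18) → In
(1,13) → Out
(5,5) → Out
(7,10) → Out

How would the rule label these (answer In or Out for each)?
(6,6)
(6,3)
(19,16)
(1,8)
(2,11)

One predicate separates the groups cleanly: sum ≥ 25.
(6,6) → 6+6 = 12 → Out.
(6,3) → 6+3 = 9 → Out.
(19,16) → 19+16 = 35 → In.
(1,8) → 1+8 = 9 → Out.
(2,11) → 2+11 = 13 → Out.

Out, Out, In, Out, Out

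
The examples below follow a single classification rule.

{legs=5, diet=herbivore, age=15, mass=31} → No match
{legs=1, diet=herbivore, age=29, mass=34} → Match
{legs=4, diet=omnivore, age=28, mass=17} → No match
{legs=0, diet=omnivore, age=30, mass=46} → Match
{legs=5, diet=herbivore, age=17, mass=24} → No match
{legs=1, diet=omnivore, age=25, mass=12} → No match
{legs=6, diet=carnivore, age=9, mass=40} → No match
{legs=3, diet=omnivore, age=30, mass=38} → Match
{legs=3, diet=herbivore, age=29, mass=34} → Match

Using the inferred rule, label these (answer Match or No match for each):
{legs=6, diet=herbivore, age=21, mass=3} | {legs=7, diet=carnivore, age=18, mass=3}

No match, No match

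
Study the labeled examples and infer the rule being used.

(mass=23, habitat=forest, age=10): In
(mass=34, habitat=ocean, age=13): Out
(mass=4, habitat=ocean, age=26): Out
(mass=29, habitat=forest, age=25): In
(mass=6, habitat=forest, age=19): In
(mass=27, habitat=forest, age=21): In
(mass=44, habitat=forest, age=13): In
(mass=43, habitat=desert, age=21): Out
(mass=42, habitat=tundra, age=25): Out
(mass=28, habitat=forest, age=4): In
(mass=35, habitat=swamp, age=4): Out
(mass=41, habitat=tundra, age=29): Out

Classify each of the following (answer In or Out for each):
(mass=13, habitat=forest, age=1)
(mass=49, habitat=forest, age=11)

Checking candidate rules against both groups, what survives is: habitat is forest.
(mass=13, habitat=forest, age=1): habitat is forest, checks out → In. (mass=49, habitat=forest, age=11): habitat is forest, checks out → In.

In, In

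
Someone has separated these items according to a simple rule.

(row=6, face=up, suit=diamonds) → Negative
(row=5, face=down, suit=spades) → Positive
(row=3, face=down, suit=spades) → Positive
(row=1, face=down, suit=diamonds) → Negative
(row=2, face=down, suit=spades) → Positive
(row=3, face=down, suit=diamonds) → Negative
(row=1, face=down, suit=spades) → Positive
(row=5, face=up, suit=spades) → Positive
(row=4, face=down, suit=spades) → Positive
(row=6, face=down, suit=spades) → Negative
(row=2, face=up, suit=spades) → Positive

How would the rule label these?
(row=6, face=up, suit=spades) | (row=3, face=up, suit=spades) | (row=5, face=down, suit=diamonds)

Negative, Positive, Negative

The distinguishing property — suit is spades AND row ≤ 5 — holds for all the 'Positive' cases and none of the 'Negative' cases.
(row=6, face=up, suit=spades): suit is spades, row = 6, fails the rule → Negative. (row=3, face=up, suit=spades): suit is spades, row = 3, qualifies → Positive. (row=5, face=down, suit=diamonds): suit is diamonds, row = 5, fails the rule → Negative.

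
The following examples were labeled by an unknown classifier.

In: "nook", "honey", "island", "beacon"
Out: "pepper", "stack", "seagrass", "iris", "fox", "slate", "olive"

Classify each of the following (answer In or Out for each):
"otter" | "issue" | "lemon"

The pattern is that an item is 'In' exactly when: contains 'n'.
"otter": Out (no 'n').
"issue": Out (no 'n').
"lemon": In (has 'n').

Out, Out, In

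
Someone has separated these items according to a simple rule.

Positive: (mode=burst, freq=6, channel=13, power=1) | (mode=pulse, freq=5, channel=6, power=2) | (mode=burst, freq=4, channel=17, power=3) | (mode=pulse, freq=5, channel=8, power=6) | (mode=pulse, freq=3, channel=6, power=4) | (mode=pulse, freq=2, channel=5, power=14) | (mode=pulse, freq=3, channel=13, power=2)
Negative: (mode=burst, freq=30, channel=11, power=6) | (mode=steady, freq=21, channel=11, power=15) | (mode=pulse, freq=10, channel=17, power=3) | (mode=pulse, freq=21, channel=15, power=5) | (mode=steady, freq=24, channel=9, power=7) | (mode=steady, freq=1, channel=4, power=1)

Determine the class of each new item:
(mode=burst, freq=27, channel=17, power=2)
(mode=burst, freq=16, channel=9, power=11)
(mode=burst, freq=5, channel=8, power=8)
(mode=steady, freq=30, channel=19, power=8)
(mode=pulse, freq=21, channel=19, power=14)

'Positive' ⟺ freq ≥ 2 AND freq ≤ 6.

Negative, Negative, Positive, Negative, Negative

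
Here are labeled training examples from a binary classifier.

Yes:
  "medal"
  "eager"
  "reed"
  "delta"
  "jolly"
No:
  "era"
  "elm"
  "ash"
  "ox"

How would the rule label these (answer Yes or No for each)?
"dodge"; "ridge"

Yes, Yes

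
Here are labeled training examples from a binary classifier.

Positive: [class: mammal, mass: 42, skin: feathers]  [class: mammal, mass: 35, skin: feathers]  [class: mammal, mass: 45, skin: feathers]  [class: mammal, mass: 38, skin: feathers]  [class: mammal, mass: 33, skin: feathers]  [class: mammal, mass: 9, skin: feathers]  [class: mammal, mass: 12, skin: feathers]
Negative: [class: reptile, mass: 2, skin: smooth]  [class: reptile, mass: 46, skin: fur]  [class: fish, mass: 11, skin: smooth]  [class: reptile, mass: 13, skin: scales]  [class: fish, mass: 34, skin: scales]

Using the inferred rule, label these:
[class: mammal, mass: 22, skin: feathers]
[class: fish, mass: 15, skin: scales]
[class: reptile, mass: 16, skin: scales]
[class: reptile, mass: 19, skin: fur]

Positive, Negative, Negative, Negative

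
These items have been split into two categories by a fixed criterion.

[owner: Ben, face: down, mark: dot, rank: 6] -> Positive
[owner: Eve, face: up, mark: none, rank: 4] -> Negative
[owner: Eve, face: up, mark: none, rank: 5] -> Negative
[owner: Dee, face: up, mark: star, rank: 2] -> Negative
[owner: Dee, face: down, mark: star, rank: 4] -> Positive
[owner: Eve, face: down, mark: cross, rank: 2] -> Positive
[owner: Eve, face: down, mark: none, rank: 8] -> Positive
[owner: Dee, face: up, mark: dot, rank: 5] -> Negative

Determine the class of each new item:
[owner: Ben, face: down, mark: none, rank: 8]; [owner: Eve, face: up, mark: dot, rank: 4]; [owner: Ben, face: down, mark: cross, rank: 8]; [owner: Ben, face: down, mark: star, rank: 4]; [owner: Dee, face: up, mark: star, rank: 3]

Positive, Negative, Positive, Positive, Negative

Looking at the examples, the only property every 'Positive' case has and every 'Negative' case lacks is: face is down.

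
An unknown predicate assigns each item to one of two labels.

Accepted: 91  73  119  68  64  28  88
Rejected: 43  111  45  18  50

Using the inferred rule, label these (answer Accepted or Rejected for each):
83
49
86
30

The rule appears to be: digit sum ≥ 10.

Accepted, Accepted, Accepted, Rejected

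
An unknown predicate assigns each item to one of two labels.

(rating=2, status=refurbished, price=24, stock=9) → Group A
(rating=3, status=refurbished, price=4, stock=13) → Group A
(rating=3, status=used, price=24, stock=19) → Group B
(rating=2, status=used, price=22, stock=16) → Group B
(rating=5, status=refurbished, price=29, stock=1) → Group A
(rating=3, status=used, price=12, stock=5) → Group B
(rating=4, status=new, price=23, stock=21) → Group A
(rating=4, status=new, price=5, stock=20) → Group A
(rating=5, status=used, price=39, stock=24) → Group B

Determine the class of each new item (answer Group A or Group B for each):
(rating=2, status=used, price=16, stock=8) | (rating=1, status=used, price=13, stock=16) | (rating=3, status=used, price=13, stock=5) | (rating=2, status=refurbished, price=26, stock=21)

The simplest hypothesis consistent with all the labels is: status is not used.

Group B, Group B, Group B, Group A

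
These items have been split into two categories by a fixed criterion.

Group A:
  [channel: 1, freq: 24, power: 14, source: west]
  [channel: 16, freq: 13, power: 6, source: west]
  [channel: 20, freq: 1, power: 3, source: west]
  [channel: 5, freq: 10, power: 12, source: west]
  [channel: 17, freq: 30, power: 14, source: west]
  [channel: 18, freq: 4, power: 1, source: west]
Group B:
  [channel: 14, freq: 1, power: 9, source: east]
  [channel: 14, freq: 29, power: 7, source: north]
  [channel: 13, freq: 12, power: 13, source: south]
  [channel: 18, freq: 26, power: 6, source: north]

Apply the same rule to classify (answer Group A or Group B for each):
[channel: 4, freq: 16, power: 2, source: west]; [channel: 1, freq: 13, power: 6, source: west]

Group A, Group A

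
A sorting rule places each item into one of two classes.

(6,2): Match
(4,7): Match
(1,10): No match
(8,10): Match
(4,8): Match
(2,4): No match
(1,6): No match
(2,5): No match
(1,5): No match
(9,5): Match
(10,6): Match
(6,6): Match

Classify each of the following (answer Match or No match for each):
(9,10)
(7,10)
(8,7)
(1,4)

The distinguishing property — first ≥ 4 — holds for all the 'Match' cases and none of the 'No match' cases.

Match, Match, Match, No match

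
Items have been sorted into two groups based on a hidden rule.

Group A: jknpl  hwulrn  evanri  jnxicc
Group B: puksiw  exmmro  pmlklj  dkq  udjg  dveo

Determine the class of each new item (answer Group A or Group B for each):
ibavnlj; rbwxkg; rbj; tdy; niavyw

Every 'Group A' example satisfies: contains 'n'. None of the 'Group B' examples do.
ibavnlj — has 'n', hence Group A. rbwxkg — no 'n', hence Group B. rbj — no 'n', hence Group B. tdy — no 'n', hence Group B. niavyw — has 'n', hence Group A.

Group A, Group B, Group B, Group B, Group A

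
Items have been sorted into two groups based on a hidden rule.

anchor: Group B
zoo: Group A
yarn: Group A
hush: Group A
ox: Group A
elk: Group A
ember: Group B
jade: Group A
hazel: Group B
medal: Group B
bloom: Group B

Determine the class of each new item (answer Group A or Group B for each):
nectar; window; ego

Group B, Group B, Group A

Rule: length ≤ 4. This holds for each 'Group A' example and fails for each 'Group B' one.
nectar: Group B (length 6). window: Group B (length 6). ego: Group A (length 3).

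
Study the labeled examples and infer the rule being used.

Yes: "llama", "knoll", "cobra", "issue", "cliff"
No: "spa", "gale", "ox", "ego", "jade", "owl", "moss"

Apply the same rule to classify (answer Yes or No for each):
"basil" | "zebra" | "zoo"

Yes, Yes, No

The classifier is using: length 5.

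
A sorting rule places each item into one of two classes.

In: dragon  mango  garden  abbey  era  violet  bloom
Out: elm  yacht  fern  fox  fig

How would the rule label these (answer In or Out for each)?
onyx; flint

Out, Out

The distinguishing property — has ≥ 2 vowels — holds for all the 'In' cases and none of the 'Out' cases.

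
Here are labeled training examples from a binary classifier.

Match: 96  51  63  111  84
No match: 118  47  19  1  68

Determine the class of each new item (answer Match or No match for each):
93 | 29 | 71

Match, No match, No match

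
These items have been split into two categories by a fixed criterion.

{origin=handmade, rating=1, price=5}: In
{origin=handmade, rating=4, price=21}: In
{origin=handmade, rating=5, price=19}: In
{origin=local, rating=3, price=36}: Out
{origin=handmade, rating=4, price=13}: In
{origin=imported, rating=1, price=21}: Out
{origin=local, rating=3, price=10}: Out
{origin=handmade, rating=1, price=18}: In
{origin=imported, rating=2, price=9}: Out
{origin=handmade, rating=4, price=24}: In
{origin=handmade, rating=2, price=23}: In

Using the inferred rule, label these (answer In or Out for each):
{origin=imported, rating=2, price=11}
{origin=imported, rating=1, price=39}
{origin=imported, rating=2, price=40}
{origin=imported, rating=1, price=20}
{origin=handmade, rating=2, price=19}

The simplest hypothesis consistent with all the labels is: origin is handmade.

Out, Out, Out, Out, In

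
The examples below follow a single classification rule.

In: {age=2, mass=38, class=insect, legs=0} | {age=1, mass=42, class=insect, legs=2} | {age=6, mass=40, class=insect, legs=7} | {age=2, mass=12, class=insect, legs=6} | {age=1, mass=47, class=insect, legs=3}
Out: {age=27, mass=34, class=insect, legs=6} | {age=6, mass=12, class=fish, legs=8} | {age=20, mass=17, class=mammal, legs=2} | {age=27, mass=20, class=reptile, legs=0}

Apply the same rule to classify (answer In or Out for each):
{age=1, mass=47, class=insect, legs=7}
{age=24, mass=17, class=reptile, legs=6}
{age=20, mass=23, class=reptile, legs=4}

In, Out, Out

The simplest hypothesis consistent with all the labels is: class is insect AND age ≤ 6.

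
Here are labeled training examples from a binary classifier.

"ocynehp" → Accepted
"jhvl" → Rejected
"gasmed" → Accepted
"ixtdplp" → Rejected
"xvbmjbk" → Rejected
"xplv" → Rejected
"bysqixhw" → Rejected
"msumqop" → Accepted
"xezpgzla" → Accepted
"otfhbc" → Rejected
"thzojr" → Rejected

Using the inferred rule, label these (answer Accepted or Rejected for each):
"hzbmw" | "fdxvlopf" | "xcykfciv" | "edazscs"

The simplest hypothesis consistent with all the labels is: has ≥ 2 vowels.
"hzbmw": Rejected (0 vowels).
"fdxvlopf": Rejected (1 vowel).
"xcykfciv": Rejected (1 vowel).
"edazscs": Accepted (2 vowels).

Rejected, Rejected, Rejected, Accepted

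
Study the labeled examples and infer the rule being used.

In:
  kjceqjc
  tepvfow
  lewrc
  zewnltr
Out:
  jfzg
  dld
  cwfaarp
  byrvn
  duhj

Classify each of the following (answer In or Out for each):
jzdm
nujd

The distinguishing property — contains 'e' — holds for all the 'In' cases and none of the 'Out' cases.

Out, Out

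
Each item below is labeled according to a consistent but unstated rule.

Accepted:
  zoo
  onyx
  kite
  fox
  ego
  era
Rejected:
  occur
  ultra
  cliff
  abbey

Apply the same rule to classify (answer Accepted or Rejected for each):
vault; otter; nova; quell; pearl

Rejected, Rejected, Accepted, Rejected, Rejected

A rule that fits every label: length ≤ 4 — true of each 'Accepted' example, false of each 'Rejected' one.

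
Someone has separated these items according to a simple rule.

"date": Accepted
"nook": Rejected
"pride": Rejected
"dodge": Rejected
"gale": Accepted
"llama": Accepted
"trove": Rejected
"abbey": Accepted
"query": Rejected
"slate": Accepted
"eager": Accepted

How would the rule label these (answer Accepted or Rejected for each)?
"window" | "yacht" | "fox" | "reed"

Rejected, Accepted, Rejected, Rejected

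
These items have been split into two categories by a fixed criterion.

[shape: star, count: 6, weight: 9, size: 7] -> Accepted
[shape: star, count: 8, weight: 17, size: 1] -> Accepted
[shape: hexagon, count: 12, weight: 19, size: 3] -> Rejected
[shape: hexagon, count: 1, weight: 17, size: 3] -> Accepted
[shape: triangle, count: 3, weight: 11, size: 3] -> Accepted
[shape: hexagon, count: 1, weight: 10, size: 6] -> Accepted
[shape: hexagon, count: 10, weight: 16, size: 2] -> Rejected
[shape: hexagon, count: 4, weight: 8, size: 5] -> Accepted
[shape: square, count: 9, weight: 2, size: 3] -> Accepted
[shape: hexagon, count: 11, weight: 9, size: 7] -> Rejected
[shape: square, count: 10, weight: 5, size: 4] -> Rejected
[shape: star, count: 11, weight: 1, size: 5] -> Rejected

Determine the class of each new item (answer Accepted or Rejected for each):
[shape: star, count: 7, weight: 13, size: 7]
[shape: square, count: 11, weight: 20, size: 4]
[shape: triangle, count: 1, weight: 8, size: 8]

Accepted, Rejected, Accepted

Every 'Accepted' example satisfies: count ≤ 9. None of the 'Rejected' examples do.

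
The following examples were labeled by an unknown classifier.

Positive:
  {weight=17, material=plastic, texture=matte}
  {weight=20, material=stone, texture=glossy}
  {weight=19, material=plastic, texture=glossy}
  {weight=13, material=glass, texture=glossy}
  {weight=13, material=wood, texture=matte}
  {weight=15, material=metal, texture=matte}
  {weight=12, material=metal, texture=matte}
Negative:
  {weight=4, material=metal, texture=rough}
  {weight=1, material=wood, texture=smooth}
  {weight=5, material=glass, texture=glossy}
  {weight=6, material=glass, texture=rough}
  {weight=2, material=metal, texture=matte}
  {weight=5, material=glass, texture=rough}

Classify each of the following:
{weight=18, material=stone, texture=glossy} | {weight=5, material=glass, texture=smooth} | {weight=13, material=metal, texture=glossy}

Positive, Negative, Positive

One predicate separates the groups cleanly: weight ≥ 12.
{weight=18, material=stone, texture=glossy}: weight = 18 — meets the rule, so Positive.
{weight=5, material=glass, texture=smooth}: weight = 5 — fails the rule, so Negative.
{weight=13, material=metal, texture=glossy}: weight = 13 — meets the rule, so Positive.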